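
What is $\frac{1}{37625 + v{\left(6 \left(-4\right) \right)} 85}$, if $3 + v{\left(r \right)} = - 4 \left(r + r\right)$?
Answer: $\frac{1}{53690} \approx 1.8625 \cdot 10^{-5}$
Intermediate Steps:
$v{\left(r \right)} = -3 - 8 r$ ($v{\left(r \right)} = -3 - 4 \left(r + r\right) = -3 - 4 \cdot 2 r = -3 - 8 r$)
$\frac{1}{37625 + v{\left(6 \left(-4\right) \right)} 85} = \frac{1}{37625 + \left(-3 - 8 \cdot 6 \left(-4\right)\right) 85} = \frac{1}{37625 + \left(-3 - -192\right) 85} = \frac{1}{37625 + \left(-3 + 192\right) 85} = \frac{1}{37625 + 189 \cdot 85} = \frac{1}{37625 + 16065} = \frac{1}{53690}$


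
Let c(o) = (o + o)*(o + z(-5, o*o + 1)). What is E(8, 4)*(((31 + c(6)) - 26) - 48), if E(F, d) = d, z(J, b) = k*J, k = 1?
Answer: -124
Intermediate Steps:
z(J, b) = J (z(J, b) = 1*J = J)
c(o) = 2*o*(-5 + o) (c(o) = (o + o)*(o - 5) = (2*o)*(-5 + o) = 2*o*(-5 + o))
E(8, 4)*(((31 + c(6)) - 26) - 48) = 4*(((31 + 2*6*(-5 + 6)) - 26) - 48) = 4*(((31 + 2*6*1) - 26) - 48) = 4*(((31 + 12) - 26) - 48) = 4*((43 - 26) - 48) = 4*(17 - 48) = 4*(-31) = -124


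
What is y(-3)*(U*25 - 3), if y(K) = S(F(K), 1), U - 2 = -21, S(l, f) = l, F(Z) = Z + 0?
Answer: 1434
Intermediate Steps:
F(Z) = Z
U = -19 (U = 2 - 21 = -19)
y(K) = K
y(-3)*(U*25 - 3) = -3*(-19*25 - 3) = -3*(-475 - 3) = -3*(-478) = 1434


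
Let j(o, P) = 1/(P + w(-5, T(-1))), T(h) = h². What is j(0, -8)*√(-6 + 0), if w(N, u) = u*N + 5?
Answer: -I*√6/8 ≈ -0.30619*I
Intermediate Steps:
w(N, u) = 5 + N*u (w(N, u) = N*u + 5 = 5 + N*u)
j(o, P) = 1/P (j(o, P) = 1/(P + (5 - 5*(-1)²)) = 1/(P + (5 - 5*1)) = 1/(P + (5 - 5)) = 1/(P + 0) = 1/P)
j(0, -8)*√(-6 + 0) = √(-6 + 0)/(-8) = -I*√6/8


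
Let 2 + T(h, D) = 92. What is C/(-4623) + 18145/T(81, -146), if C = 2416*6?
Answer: 5505313/27738 ≈ 198.48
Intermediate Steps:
C = 14496
T(h, D) = 90 (T(h, D) = -2 + 92 = 90)
C/(-4623) + 18145/T(81, -146) = 14496/(-4623) + 18145/90 = 14496*(-1/4623) + 18145*(1/90) = -4832/1541 + 3629/18 = 5505313/27738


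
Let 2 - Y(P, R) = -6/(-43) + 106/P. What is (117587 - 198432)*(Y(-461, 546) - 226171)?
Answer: 362456131219275/19823 ≈ 1.8285e+10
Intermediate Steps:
Y(P, R) = 80/43 - 106/P (Y(P, R) = 2 - (-6/(-43) + 106/P) = 2 - (-6*(-1/43) + 106/P) = 2 - (6/43 + 106/P) = 2 + (-6/43 - 106/P) = 80/43 - 106/P)
(117587 - 198432)*(Y(-461, 546) - 226171) = (117587 - 198432)*((80/43 - 106/(-461)) - 226171) = -80845*((80/43 - 106*(-1/461)) - 226171) = -80845*((80/43 + 106/461) - 226171) = -80845*(41438/19823 - 226171) = -80845*(-4483346295/19823) = 362456131219275/19823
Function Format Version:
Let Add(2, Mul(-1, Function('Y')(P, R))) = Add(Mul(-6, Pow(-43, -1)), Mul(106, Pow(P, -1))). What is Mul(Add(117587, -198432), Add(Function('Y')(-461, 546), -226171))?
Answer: Rational(362456131219275, 19823) ≈ 1.8285e+10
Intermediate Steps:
Function('Y')(P, R) = Add(Rational(80, 43), Mul(-106, Pow(P, -1))) (Function('Y')(P, R) = Add(2, Mul(-1, Add(Mul(-6, Pow(-43, -1)), Mul(106, Pow(P, -1))))) = Add(2, Mul(-1, Add(Mul(-6, Rational(-1, 43)), Mul(106, Pow(P, -1))))) = Add(2, Mul(-1, Add(Rational(6, 43), Mul(106, Pow(P, -1))))) = Add(2, Add(Rational(-6, 43), Mul(-106, Pow(P, -1)))) = Add(Rational(80, 43), Mul(-106, Pow(P, -1))))
Mul(Add(117587, -198432), Add(Function('Y')(-461, 546), -226171)) = Mul(Add(117587, -198432), Add(Add(Rational(80, 43), Mul(-106, Pow(-461, -1))), -226171)) = Mul(-80845, Add(Add(Rational(80, 43), Mul(-106, Rational(-1, 461))), -226171)) = Mul(-80845, Add(Add(Rational(80, 43), Rational(106, 461)), -226171)) = Mul(-80845, Add(Rational(41438, 19823), -226171)) = Mul(-80845, Rational(-4483346295, 19823)) = Rational(362456131219275, 19823)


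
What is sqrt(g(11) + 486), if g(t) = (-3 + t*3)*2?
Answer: sqrt(546) ≈ 23.367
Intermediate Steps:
g(t) = -6 + 6*t (g(t) = (-3 + 3*t)*2 = -6 + 6*t)
sqrt(g(11) + 486) = sqrt((-6 + 6*11) + 486) = sqrt((-6 + 66) + 486) = sqrt(60 + 486) = sqrt(546)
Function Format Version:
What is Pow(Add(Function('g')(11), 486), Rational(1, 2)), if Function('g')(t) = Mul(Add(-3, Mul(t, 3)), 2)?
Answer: Pow(546, Rational(1, 2)) ≈ 23.367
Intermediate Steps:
Function('g')(t) = Add(-6, Mul(6, t)) (Function('g')(t) = Mul(Add(-3, Mul(3, t)), 2) = Add(-6, Mul(6, t)))
Pow(Add(Function('g')(11), 486), Rational(1, 2)) = Pow(Add(Add(-6, Mul(6, 11)), 486), Rational(1, 2)) = Pow(Add(Add(-6, 66), 486), Rational(1, 2)) = Pow(Add(60, 486), Rational(1, 2)) = Pow(546, Rational(1, 2))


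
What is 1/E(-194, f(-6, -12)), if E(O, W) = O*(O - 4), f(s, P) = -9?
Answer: 1/38412 ≈ 2.6034e-5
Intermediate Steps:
E(O, W) = O*(-4 + O)
1/E(-194, f(-6, -12)) = 1/(-194*(-4 - 194)) = 1/(-194*(-198)) = 1/38412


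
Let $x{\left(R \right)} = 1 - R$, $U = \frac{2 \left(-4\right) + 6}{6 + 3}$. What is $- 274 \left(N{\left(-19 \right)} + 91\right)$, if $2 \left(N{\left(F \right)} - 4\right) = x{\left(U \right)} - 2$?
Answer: $- \frac{233311}{9} \approx -25923.0$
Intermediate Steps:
$U = - \frac{2}{9}$ ($U = \frac{-8 + 6}{9} = \left(-2\right) \frac{1}{9} = - \frac{2}{9} \approx -0.22222$)
$N{\left(F \right)} = \frac{65}{18}$ ($N{\left(F \right)} = 4 + \frac{\left(1 - - \frac{2}{9}\right) - 2}{2} = 4 + \frac{\left(1 + \frac{2}{9}\right) - 2}{2} = 4 + \frac{\frac{11}{9} - 2}{2} = 4 + \frac{1}{2} \left(- \frac{7}{9}\right) = 4 - \frac{7}{18} = \frac{65}{18}$)
$- 274 \left(N{\left(-19 \right)} + 91\right) = - 274 \left(\frac{65}{18} + 91\right) = \left(-274\right) \frac{1703}{18} = - \frac{233311}{9}$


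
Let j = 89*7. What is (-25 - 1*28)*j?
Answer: -33019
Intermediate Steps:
j = 623
(-25 - 1*28)*j = (-25 - 1*28)*623 = (-25 - 28)*623 = -53*623 = -33019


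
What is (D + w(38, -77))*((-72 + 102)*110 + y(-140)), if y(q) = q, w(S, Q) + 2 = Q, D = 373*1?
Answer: 929040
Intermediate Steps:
D = 373
w(S, Q) = -2 + Q
(D + w(38, -77))*((-72 + 102)*110 + y(-140)) = (373 + (-2 - 77))*((-72 + 102)*110 - 140) = (373 - 79)*(30*110 - 140) = 294*(3300 - 140) = 294*3160 = 929040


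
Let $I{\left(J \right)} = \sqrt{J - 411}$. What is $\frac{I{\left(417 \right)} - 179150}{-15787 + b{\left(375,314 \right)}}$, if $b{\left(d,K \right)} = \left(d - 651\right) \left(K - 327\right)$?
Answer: $\frac{179150}{12199} - \frac{\sqrt{6}}{12199} \approx 14.685$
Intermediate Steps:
$b{\left(d,K \right)} = \left(-651 + d\right) \left(-327 + K\right)$
$I{\left(J \right)} = \sqrt{-411 + J}$
$\frac{I{\left(417 \right)} - 179150}{-15787 + b{\left(375,314 \right)}} = \frac{\sqrt{-411 + 417} - 179150}{-15787 + \left(212877 - 204414 - 122625 + 314 \cdot 375\right)} = \frac{\sqrt{6} - 179150}{-15787 + \left(212877 - 204414 - 122625 + 117750\right)} = \frac{-179150 + \sqrt{6}}{-15787 + 3588} = \frac{-179150 + \sqrt{6}}{-12199} = \left(-179150 + \sqrt{6}\right) \left(- \frac{1}{12199}\right) = \frac{179150}{12199} - \frac{\sqrt{6}}{12199}$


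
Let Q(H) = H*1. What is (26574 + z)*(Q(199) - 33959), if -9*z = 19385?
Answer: -7419806560/9 ≈ -8.2442e+8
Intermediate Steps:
Q(H) = H
z = -19385/9 (z = -⅑*19385 = -19385/9 ≈ -2153.9)
(26574 + z)*(Q(199) - 33959) = (26574 - 19385/9)*(199 - 33959) = (219781/9)*(-33760) = -7419806560/9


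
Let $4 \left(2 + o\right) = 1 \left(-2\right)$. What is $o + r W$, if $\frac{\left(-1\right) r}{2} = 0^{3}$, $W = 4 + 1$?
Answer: $- \frac{5}{2} \approx -2.5$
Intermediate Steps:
$o = - \frac{5}{2}$ ($o = -2 + \frac{1 \left(-2\right)}{4} = -2 + \frac{1}{4} \left(-2\right) = -2 - \frac{1}{2} = - \frac{5}{2} \approx -2.5$)
$W = 5$
$r = 0$ ($r = - 2 \cdot 0^{3} = \left(-2\right) 0 = 0$)
$o + r W = - \frac{5}{2} + 0 \cdot 5 = - \frac{5}{2} + 0 = - \frac{5}{2}$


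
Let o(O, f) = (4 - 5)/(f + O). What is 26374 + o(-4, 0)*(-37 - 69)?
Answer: 52695/2 ≈ 26348.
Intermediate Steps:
o(O, f) = -1/(O + f)
26374 + o(-4, 0)*(-37 - 69) = 26374 + (-1/(-4 + 0))*(-37 - 69) = 26374 - 1/(-4)*(-106) = 26374 - 1*(-¼)*(-106) = 26374 + (¼)*(-106) = 26374 - 53/2 = 52695/2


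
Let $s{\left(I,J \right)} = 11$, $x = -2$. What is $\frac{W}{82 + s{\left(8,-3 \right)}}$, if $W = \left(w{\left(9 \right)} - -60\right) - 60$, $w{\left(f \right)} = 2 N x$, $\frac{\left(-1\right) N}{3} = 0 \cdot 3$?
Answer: $0$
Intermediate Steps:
$N = 0$ ($N = - 3 \cdot 0 \cdot 3 = \left(-3\right) 0 = 0$)
$w{\left(f \right)} = 0$ ($w{\left(f \right)} = 2 \cdot 0 \left(-2\right) = 0 \left(-2\right) = 0$)
$W = 0$ ($W = \left(0 - -60\right) - 60 = \left(0 + 60\right) - 60 = 60 - 60 = 0$)
$\frac{W}{82 + s{\left(8,-3 \right)}} = \frac{0}{82 + 11} = \frac{0}{93} = 0 \cdot \frac{1}{93} = 0$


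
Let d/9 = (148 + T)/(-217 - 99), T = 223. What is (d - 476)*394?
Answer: -30289735/158 ≈ -1.9171e+5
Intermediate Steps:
d = -3339/316 (d = 9*((148 + 223)/(-217 - 99)) = 9*(371/(-316)) = 9*(371*(-1/316)) = 9*(-371/316) = -3339/316 ≈ -10.566)
(d - 476)*394 = (-3339/316 - 476)*394 = -153755/316*394 = -30289735/158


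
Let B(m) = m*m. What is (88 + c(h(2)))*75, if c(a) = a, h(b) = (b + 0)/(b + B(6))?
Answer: 125475/19 ≈ 6603.9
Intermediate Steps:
B(m) = m²
h(b) = b/(36 + b) (h(b) = (b + 0)/(b + 6²) = b/(b + 36) = b/(36 + b))
(88 + c(h(2)))*75 = (88 + 2/(36 + 2))*75 = (88 + 2/38)*75 = (88 + 2*(1/38))*75 = (88 + 1/19)*75 = (1673/19)*75 = 125475/19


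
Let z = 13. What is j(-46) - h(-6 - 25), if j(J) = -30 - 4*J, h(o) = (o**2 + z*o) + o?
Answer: -373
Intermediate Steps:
h(o) = o**2 + 14*o (h(o) = (o**2 + 13*o) + o = o**2 + 14*o)
j(J) = -30 - 4*J
j(-46) - h(-6 - 25) = (-30 - 4*(-46)) - (-6 - 25)*(14 + (-6 - 25)) = (-30 + 184) - (-31)*(14 - 31) = 154 - (-31)*(-17) = 154 - 1*527 = 154 - 527 = -373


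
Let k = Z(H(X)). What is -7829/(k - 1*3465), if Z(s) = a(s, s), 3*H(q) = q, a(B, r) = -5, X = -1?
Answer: 7829/3470 ≈ 2.2562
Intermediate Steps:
H(q) = q/3
Z(s) = -5
k = -5
-7829/(k - 1*3465) = -7829/(-5 - 1*3465) = -7829/(-5 - 3465) = -7829/(-3470) = -7829*(-1/3470) = 7829/3470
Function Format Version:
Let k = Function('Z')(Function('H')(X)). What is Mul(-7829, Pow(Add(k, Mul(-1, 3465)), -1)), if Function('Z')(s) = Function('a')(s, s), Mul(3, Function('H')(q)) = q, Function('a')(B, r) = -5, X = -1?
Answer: Rational(7829, 3470) ≈ 2.2562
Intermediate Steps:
Function('H')(q) = Mul(Rational(1, 3), q)
Function('Z')(s) = -5
k = -5
Mul(-7829, Pow(Add(k, Mul(-1, 3465)), -1)) = Mul(-7829, Pow(Add(-5, Mul(-1, 3465)), -1)) = Mul(-7829, Pow(Add(-5, -3465), -1)) = Mul(-7829, Pow(-3470, -1)) = Mul(-7829, Rational(-1, 3470)) = Rational(7829, 3470)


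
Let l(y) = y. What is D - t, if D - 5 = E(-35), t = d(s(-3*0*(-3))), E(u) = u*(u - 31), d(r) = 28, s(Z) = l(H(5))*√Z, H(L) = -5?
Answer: 2287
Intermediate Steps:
s(Z) = -5*√Z
E(u) = u*(-31 + u)
t = 28
D = 2315 (D = 5 - 35*(-31 - 35) = 5 - 35*(-66) = 5 + 2310 = 2315)
D - t = 2315 - 1*28 = 2315 - 28 = 2287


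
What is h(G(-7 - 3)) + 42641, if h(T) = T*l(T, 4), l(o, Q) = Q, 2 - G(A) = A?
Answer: 42689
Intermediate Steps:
G(A) = 2 - A
h(T) = 4*T (h(T) = T*4 = 4*T)
h(G(-7 - 3)) + 42641 = 4*(2 - (-7 - 3)) + 42641 = 4*(2 - 1*(-10)) + 42641 = 4*(2 + 10) + 42641 = 4*12 + 42641 = 48 + 42641 = 42689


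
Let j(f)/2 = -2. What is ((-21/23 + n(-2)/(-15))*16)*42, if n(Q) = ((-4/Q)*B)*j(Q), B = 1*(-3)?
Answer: -194208/115 ≈ -1688.8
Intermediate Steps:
j(f) = -4 (j(f) = 2*(-2) = -4)
B = -3
n(Q) = -48/Q (n(Q) = (-4/Q*(-3))*(-4) = (12/Q)*(-4) = -48/Q)
((-21/23 + n(-2)/(-15))*16)*42 = ((-21/23 - 48/(-2)/(-15))*16)*42 = ((-21*1/23 - 48*(-1/2)*(-1/15))*16)*42 = ((-21/23 + 24*(-1/15))*16)*42 = ((-21/23 - 8/5)*16)*42 = -289/115*16*42 = -4624/115*42 = -194208/115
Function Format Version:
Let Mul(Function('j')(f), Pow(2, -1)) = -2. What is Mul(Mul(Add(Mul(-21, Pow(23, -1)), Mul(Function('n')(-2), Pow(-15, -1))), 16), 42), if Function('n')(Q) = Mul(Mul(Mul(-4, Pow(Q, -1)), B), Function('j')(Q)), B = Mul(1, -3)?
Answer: Rational(-194208, 115) ≈ -1688.8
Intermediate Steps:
Function('j')(f) = -4 (Function('j')(f) = Mul(2, -2) = -4)
B = -3
Function('n')(Q) = Mul(-48, Pow(Q, -1)) (Function('n')(Q) = Mul(Mul(Mul(-4, Pow(Q, -1)), -3), -4) = Mul(Mul(12, Pow(Q, -1)), -4) = Mul(-48, Pow(Q, -1)))
Mul(Mul(Add(Mul(-21, Pow(23, -1)), Mul(Function('n')(-2), Pow(-15, -1))), 16), 42) = Mul(Mul(Add(Mul(-21, Pow(23, -1)), Mul(Mul(-48, Pow(-2, -1)), Pow(-15, -1))), 16), 42) = Mul(Mul(Add(Mul(-21, Rational(1, 23)), Mul(Mul(-48, Rational(-1, 2)), Rational(-1, 15))), 16), 42) = Mul(Mul(Add(Rational(-21, 23), Mul(24, Rational(-1, 15))), 16), 42) = Mul(Mul(Add(Rational(-21, 23), Rational(-8, 5)), 16), 42) = Mul(Mul(Rational(-289, 115), 16), 42) = Mul(Rational(-4624, 115), 42) = Rational(-194208, 115)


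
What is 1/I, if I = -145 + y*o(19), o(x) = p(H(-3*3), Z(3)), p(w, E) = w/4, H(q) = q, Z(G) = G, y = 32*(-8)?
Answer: 1/431 ≈ 0.0023202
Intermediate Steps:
y = -256
p(w, E) = w/4 (p(w, E) = w*(1/4) = w/4)
o(x) = -9/4 (o(x) = (-3*3)/4 = (1/4)*(-9) = -9/4)
I = 431 (I = -145 - 256*(-9/4) = -145 + 576 = 431)
1/I = 1/431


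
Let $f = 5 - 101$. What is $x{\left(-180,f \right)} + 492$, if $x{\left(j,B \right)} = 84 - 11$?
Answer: $565$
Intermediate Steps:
$f = -96$ ($f = 5 - 101 = -96$)
$x{\left(j,B \right)} = 73$
$x{\left(-180,f \right)} + 492 = 73 + 492 = 565$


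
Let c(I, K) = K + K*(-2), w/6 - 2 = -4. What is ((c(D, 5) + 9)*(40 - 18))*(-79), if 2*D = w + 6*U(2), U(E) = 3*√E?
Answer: -6952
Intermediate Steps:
w = -12 (w = 12 + 6*(-4) = 12 - 24 = -12)
D = -6 + 9*√2 (D = (-12 + 6*(3*√2))/2 = (-12 + 18*√2)/2 = -6 + 9*√2 ≈ 6.7279)
c(I, K) = -K (c(I, K) = K - 2*K = -K)
((c(D, 5) + 9)*(40 - 18))*(-79) = ((-1*5 + 9)*(40 - 18))*(-79) = ((-5 + 9)*22)*(-79) = (4*22)*(-79) = 88*(-79) = -6952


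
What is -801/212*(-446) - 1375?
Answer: 32873/106 ≈ 310.12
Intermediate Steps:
-801/212*(-446) - 1375 = 178623/106 - 1375 = 32873/106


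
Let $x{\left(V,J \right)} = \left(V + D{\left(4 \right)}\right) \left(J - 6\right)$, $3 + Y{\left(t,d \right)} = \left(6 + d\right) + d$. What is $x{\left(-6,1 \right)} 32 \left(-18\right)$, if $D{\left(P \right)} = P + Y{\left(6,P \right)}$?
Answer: $25920$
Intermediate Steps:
$Y{\left(t,d \right)} = 3 + 2 d$ ($Y{\left(t,d \right)} = -3 + \left(\left(6 + d\right) + d\right) = -3 + \left(6 + 2 d\right) = 3 + 2 d$)
$D{\left(P \right)} = 3 + 3 P$ ($D{\left(P \right)} = P + \left(3 + 2 P\right) = 3 + 3 P$)
$x{\left(V,J \right)} = \left(-6 + J\right) \left(15 + V\right)$ ($x{\left(V,J \right)} = \left(V + \left(3 + 3 \cdot 4\right)\right) \left(J - 6\right) = \left(V + \left(3 + 12\right)\right) \left(-6 + J\right) = \left(V + 15\right) \left(-6 + J\right) = \left(15 + V\right) \left(-6 + J\right) = \left(-6 + J\right) \left(15 + V\right)$)
$x{\left(-6,1 \right)} 32 \left(-18\right) = \left(-90 - -36 + 15 \cdot 1 + 1 \left(-6\right)\right) 32 \left(-18\right) = \left(-90 + 36 + 15 - 6\right) 32 \left(-18\right) = \left(-45\right) 32 \left(-18\right) = \left(-1440\right) \left(-18\right) = 25920$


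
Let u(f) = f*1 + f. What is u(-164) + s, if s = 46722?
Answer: 46394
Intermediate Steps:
u(f) = 2*f (u(f) = f + f = 2*f)
u(-164) + s = 2*(-164) + 46722 = -328 + 46722 = 46394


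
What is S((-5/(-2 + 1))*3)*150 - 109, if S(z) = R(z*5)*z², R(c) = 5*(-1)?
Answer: -168859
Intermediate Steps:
R(c) = -5
S(z) = -5*z²
S((-5/(-2 + 1))*3)*150 - 109 = -5*225/(-2 + 1)²*150 - 109 = -5*((-5/(-1))*3)²*150 - 109 = -5*(-1*(-5)*3)²*150 - 109 = -5*(5*3)²*150 - 109 = -5*15²*150 - 109 = -5*225*150 - 109 = -1125*150 - 109 = -168750 - 109 = -168859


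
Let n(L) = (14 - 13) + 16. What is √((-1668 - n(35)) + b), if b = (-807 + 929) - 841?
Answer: 2*I*√601 ≈ 49.031*I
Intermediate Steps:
b = -719 (b = 122 - 841 = -719)
n(L) = 17 (n(L) = 1 + 16 = 17)
√((-1668 - n(35)) + b) = √((-1668 - 1*17) - 719) = √((-1668 - 17) - 719) = √(-1685 - 719) = √(-2404) = 2*I*√601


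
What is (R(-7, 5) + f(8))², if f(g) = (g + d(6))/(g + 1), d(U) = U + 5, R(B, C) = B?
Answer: 1936/81 ≈ 23.901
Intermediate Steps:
d(U) = 5 + U
f(g) = (11 + g)/(1 + g) (f(g) = (g + (5 + 6))/(g + 1) = (g + 11)/(1 + g) = (11 + g)/(1 + g))
(R(-7, 5) + f(8))² = (-7 + (11 + 8)/(1 + 8))² = (-7 + 19/9)² = (-44/9)² = 1936/81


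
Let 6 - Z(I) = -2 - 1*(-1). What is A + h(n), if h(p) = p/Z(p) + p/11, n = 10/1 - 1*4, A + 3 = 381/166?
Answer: 8919/12782 ≈ 0.69778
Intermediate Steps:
Z(I) = 7 (Z(I) = 6 - (-2 - 1*(-1)) = 6 - (-2 + 1) = 6 - 1*(-1) = 6 + 1 = 7)
A = -117/166 (A = -3 + 381/166 = -117/166 ≈ -0.70482)
n = 6 (n = 10*1 - 4 = 10 - 4 = 6)
h(p) = 18*p/77 (h(p) = p/7 + p/11 = 18*p/77)
A + h(n) = -117/166 + (18/77)*6 = -117/166 + 108/77 = 8919/12782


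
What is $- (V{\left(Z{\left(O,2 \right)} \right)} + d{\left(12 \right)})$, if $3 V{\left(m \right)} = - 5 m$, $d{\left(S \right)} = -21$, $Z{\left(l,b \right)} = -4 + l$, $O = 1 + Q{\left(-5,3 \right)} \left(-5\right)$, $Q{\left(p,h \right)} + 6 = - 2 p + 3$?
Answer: $- \frac{127}{3} \approx -42.333$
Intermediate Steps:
$Q{\left(p,h \right)} = -3 - 2 p$ ($Q{\left(p,h \right)} = -6 - \left(-3 + 2 p\right) = -3 - 2 p$)
$O = -34$ ($O = 1 + \left(-3 - -10\right) \left(-5\right) = 1 + \left(-3 + 10\right) \left(-5\right) = 1 + 7 \left(-5\right) = 1 - 35 = -34$)
$V{\left(m \right)} = - \frac{5 m}{3}$ ($V{\left(m \right)} = \frac{\left(-5\right) m}{3} = - \frac{5 m}{3}$)
$- (V{\left(Z{\left(O,2 \right)} \right)} + d{\left(12 \right)}) = - (- \frac{5 \left(-4 - 34\right)}{3} - 21) = - (\left(- \frac{5}{3}\right) \left(-38\right) - 21) = - (\frac{190}{3} - 21) = \left(-1\right) \frac{127}{3} = - \frac{127}{3}$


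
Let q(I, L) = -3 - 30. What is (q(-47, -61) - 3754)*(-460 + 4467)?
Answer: -15174509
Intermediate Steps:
q(I, L) = -33
(q(-47, -61) - 3754)*(-460 + 4467) = (-33 - 3754)*(-460 + 4467) = -3787*4007 = -15174509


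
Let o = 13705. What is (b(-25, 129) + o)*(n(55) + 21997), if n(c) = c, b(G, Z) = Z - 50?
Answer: 303964768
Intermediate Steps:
b(G, Z) = -50 + Z
(b(-25, 129) + o)*(n(55) + 21997) = ((-50 + 129) + 13705)*(55 + 21997) = (79 + 13705)*22052 = 13784*22052 = 303964768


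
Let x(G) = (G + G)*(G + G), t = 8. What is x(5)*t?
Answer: 800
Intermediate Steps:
x(G) = 4*G² (x(G) = (2*G)*(2*G) = 4*G²)
x(5)*t = (4*5²)*8 = (4*25)*8 = 100*8 = 800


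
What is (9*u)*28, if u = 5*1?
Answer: 1260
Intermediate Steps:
u = 5
(9*u)*28 = (9*5)*28 = 45*28 = 1260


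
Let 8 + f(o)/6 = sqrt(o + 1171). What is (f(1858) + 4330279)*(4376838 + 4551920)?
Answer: 38663584683098 + 53572548*sqrt(3029) ≈ 3.8667e+13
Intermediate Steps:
f(o) = -48 + 6*sqrt(1171 + o) (f(o) = -48 + 6*sqrt(o + 1171) = -48 + 6*sqrt(1171 + o))
(f(1858) + 4330279)*(4376838 + 4551920) = ((-48 + 6*sqrt(1171 + 1858)) + 4330279)*(4376838 + 4551920) = ((-48 + 6*sqrt(3029)) + 4330279)*8928758 = (4330231 + 6*sqrt(3029))*8928758 = 38663584683098 + 53572548*sqrt(3029)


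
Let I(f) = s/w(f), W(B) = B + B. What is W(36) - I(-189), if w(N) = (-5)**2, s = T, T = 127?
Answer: 1673/25 ≈ 66.920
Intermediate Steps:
W(B) = 2*B
s = 127
w(N) = 25
I(f) = 127/25
W(36) - I(-189) = 2*36 - 1*127/25 = 72 - 127/25 = 1673/25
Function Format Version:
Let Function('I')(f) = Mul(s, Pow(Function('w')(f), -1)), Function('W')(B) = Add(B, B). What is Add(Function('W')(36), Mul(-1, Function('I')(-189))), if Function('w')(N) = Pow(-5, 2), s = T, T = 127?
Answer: Rational(1673, 25) ≈ 66.920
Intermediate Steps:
Function('W')(B) = Mul(2, B)
s = 127
Function('w')(N) = 25
Function('I')(f) = Rational(127, 25) (Function('I')(f) = Mul(127, Pow(25, -1)) = Mul(127, Rational(1, 25)) = Rational(127, 25))
Add(Function('W')(36), Mul(-1, Function('I')(-189))) = Add(Mul(2, 36), Mul(-1, Rational(127, 25))) = Add(72, Rational(-127, 25)) = Rational(1673, 25)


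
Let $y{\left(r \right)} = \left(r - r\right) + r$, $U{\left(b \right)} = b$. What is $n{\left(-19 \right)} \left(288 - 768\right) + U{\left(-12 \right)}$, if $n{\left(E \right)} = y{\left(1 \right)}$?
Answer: $-492$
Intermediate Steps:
$y{\left(r \right)} = r$ ($y{\left(r \right)} = 0 + r = r$)
$n{\left(E \right)} = 1$
$n{\left(-19 \right)} \left(288 - 768\right) + U{\left(-12 \right)} = 1 \left(288 - 768\right) - 12 = 1 \left(-480\right) - 12 = -480 - 12 = -492$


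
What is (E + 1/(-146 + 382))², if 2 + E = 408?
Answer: 9180897489/55696 ≈ 1.6484e+5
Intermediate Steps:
E = 406 (E = -2 + 408 = 406)
(E + 1/(-146 + 382))² = (406 + 1/(-146 + 382))² = (406 + 1/236)² = (95817/236)² = 9180897489/55696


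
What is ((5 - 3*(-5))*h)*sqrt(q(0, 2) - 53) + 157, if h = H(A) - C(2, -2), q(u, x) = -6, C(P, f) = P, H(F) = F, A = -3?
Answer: 157 - 100*I*sqrt(59) ≈ 157.0 - 768.11*I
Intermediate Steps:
h = -5 (h = -3 - 1*2 = -3 - 2 = -5)
((5 - 3*(-5))*h)*sqrt(q(0, 2) - 53) + 157 = ((5 - 3*(-5))*(-5))*sqrt(-6 - 53) + 157 = ((5 + 15)*(-5))*sqrt(-59) + 157 = (20*(-5))*(I*sqrt(59)) + 157 = -100*I*sqrt(59) + 157 = 157 - 100*I*sqrt(59)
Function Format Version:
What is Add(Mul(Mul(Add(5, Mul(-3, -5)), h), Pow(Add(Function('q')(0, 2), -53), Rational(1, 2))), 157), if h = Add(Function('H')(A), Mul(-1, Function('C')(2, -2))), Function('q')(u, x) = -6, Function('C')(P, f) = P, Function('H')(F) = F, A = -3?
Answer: Add(157, Mul(-100, I, Pow(59, Rational(1, 2)))) ≈ Add(157.00, Mul(-768.11, I))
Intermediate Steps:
h = -5 (h = Add(-3, Mul(-1, 2)) = Add(-3, -2) = -5)
Add(Mul(Mul(Add(5, Mul(-3, -5)), h), Pow(Add(Function('q')(0, 2), -53), Rational(1, 2))), 157) = Add(Mul(Mul(Add(5, Mul(-3, -5)), -5), Pow(Add(-6, -53), Rational(1, 2))), 157) = Add(Mul(Mul(Add(5, 15), -5), Pow(-59, Rational(1, 2))), 157) = Add(Mul(Mul(20, -5), Mul(I, Pow(59, Rational(1, 2)))), 157) = Add(Mul(-100, Mul(I, Pow(59, Rational(1, 2)))), 157) = Add(Mul(-100, I, Pow(59, Rational(1, 2))), 157) = Add(157, Mul(-100, I, Pow(59, Rational(1, 2))))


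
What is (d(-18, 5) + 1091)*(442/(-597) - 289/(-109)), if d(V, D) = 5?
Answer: 136293080/65073 ≈ 2094.5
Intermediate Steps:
(d(-18, 5) + 1091)*(442/(-597) - 289/(-109)) = (5 + 1091)*(442/(-597) - 289/(-109)) = 1096*(442*(-1/597) - 289*(-1/109)) = 1096*(-442/597 + 289/109) = 1096*(124355/65073) = 136293080/65073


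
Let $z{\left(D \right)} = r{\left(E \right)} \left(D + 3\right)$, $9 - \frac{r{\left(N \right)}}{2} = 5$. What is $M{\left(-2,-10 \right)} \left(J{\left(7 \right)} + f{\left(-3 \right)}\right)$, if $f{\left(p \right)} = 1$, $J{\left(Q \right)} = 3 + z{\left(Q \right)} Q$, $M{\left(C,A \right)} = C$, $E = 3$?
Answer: $-1128$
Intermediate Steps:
$r{\left(N \right)} = 8$ ($r{\left(N \right)} = 18 - 10 = 8$)
$z{\left(D \right)} = 24 + 8 D$ ($z{\left(D \right)} = 8 \left(D + 3\right) = 8 \left(3 + D\right) = 24 + 8 D$)
$J{\left(Q \right)} = 3 + Q \left(24 + 8 Q\right)$ ($J{\left(Q \right)} = 3 + \left(24 + 8 Q\right) Q = 3 + Q \left(24 + 8 Q\right)$)
$M{\left(-2,-10 \right)} \left(J{\left(7 \right)} + f{\left(-3 \right)}\right) = - 2 \left(\left(3 + 8 \cdot 7 \left(3 + 7\right)\right) + 1\right) = - 2 \left(\left(3 + 8 \cdot 7 \cdot 10\right) + 1\right) = - 2 \left(\left(3 + 560\right) + 1\right) = - 2 \left(563 + 1\right) = \left(-2\right) 564 = -1128$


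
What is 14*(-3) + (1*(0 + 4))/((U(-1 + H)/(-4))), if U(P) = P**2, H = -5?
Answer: -382/9 ≈ -42.444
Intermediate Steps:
14*(-3) + (1*(0 + 4))/((U(-1 + H)/(-4))) = 14*(-3) + (1*(0 + 4))/(((-1 - 5)**2/(-4))) = -42 + (1*4)/(((-6)**2*(-1/4))) = -42 + 4/((36*(-1/4))) = -42 + 4/(-9) = -42 + 4*(-1/9) = -42 - 4/9 = -382/9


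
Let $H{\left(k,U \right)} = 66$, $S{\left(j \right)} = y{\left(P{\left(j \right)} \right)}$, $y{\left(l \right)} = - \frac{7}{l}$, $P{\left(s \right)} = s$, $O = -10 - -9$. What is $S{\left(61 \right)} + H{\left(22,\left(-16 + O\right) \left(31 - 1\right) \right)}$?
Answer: $\frac{4019}{61} \approx 65.885$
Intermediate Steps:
$O = -1$ ($O = -10 + 9 = -1$)
$S{\left(j \right)} = - \frac{7}{j}$
$S{\left(61 \right)} + H{\left(22,\left(-16 + O\right) \left(31 - 1\right) \right)} = - \frac{7}{61} + 66 = \frac{4019}{61}$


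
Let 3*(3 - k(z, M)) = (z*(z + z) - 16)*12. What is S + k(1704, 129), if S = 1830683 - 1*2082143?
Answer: -23480321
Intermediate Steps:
k(z, M) = 67 - 8*z² (k(z, M) = 3 - (z*(z + z) - 16)*12/3 = 3 - (z*(2*z) - 16)*12/3 = 3 - (2*z² - 16)*12/3 = 3 - (-16 + 2*z²)*12/3 = 3 - (-192 + 24*z²)/3 = 3 + (64 - 8*z²) = 67 - 8*z²)
S = -251460 (S = 1830683 - 2082143 = -251460)
S + k(1704, 129) = -251460 + (67 - 8*1704²) = -251460 + (67 - 8*2903616) = -251460 + (67 - 23228928) = -251460 - 23228861 = -23480321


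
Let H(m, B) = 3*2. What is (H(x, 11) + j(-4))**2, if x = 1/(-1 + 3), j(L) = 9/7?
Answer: 2601/49 ≈ 53.082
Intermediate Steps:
j(L) = 9/7 (j(L) = 9*(1/7) = 9/7)
x = 1/2 ≈ 0.50000
H(m, B) = 6
(H(x, 11) + j(-4))**2 = (6 + 9/7)**2 = (51/7)**2 = 2601/49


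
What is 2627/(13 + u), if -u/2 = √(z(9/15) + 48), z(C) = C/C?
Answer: -2627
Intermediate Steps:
z(C) = 1
u = -14 (u = -2*√(1 + 48) = -2*√49 = -2*7 = -14)
2627/(13 + u) = 2627/(13 - 14) = 2627/(-1) = 2627*(-1) = -2627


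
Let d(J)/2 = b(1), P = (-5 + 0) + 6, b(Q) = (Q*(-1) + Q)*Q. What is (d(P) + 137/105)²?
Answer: 18769/11025 ≈ 1.7024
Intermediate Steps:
b(Q) = 0 (b(Q) = (-Q + Q)*Q = 0*Q = 0)
P = 1 (P = -5 + 6 = 1)
d(J) = 0 (d(J) = 2*0 = 0)
(d(P) + 137/105)² = (0 + 137/105)² = (137/105)² = 18769/11025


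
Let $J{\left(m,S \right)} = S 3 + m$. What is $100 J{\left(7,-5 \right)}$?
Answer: $-800$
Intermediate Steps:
$J{\left(m,S \right)} = m + 3 S$ ($J{\left(m,S \right)} = 3 S + m = m + 3 S$)
$100 J{\left(7,-5 \right)} = 100 \left(7 + 3 \left(-5\right)\right) = 100 \left(7 - 15\right) = 100 \left(-8\right) = -800$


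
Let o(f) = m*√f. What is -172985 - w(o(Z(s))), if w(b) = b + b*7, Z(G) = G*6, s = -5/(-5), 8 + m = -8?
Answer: -172985 + 128*√6 ≈ -1.7267e+5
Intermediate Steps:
m = -16 (m = -8 - 8 = -16)
s = 1 (s = -5*(-⅕) = 1)
Z(G) = 6*G
o(f) = -16*√f
w(b) = 8*b (w(b) = b + 7*b = 8*b)
-172985 - w(o(Z(s))) = -172985 - 8*(-16*√6) = -172985 - (-128)*√6 = -172985 + 128*√6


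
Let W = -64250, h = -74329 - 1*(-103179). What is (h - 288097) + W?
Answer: -323497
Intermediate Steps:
h = 28850 (h = -74329 + 103179 = 28850)
(h - 288097) + W = (28850 - 288097) - 64250 = -259247 - 64250 = -323497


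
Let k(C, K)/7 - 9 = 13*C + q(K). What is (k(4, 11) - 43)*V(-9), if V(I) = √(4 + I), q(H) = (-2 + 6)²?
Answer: 496*I*√5 ≈ 1109.1*I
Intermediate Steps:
q(H) = 16 (q(H) = 4² = 16)
k(C, K) = 175 + 91*C (k(C, K) = 63 + 7*(13*C + 16) = 63 + 7*(16 + 13*C) = 63 + (112 + 91*C) = 175 + 91*C)
(k(4, 11) - 43)*V(-9) = ((175 + 91*4) - 43)*√(4 - 9) = ((175 + 364) - 43)*√(-5) = (539 - 43)*(I*√5) = 496*(I*√5) = 496*I*√5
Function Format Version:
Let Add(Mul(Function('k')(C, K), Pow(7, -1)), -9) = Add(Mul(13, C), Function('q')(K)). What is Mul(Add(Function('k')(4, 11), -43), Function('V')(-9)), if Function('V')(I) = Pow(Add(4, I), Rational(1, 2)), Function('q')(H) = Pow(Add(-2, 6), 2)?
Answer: Mul(496, I, Pow(5, Rational(1, 2))) ≈ Mul(1109.1, I)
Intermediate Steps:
Function('q')(H) = 16 (Function('q')(H) = Pow(4, 2) = 16)
Function('k')(C, K) = Add(175, Mul(91, C)) (Function('k')(C, K) = Add(63, Mul(7, Add(Mul(13, C), 16))) = Add(63, Mul(7, Add(16, Mul(13, C)))) = Add(63, Add(112, Mul(91, C))) = Add(175, Mul(91, C)))
Mul(Add(Function('k')(4, 11), -43), Function('V')(-9)) = Mul(Add(Add(175, Mul(91, 4)), -43), Pow(Add(4, -9), Rational(1, 2))) = Mul(Add(Add(175, 364), -43), Pow(-5, Rational(1, 2))) = Mul(Add(539, -43), Mul(I, Pow(5, Rational(1, 2)))) = Mul(496, Mul(I, Pow(5, Rational(1, 2)))) = Mul(496, I, Pow(5, Rational(1, 2)))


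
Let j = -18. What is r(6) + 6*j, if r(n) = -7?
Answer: -115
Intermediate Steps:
r(6) + 6*j = -7 + 6*(-18) = -7 - 108 = -115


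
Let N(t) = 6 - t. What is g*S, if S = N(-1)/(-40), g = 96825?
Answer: -135555/8 ≈ -16944.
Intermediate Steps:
S = -7/40 (S = (6 - 1*(-1))/(-40) = (6 + 1)*(-1/40) = 7*(-1/40) = -7/40 ≈ -0.17500)
g*S = 96825*(-7/40) = -135555/8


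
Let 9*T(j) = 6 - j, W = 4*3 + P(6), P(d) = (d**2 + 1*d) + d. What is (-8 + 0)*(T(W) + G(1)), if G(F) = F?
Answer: 40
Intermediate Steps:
P(d) = d**2 + 2*d (P(d) = (d**2 + d) + d = (d + d**2) + d = d**2 + 2*d)
W = 60 (W = 4*3 + 6*(2 + 6) = 12 + 6*8 = 12 + 48 = 60)
T(j) = 2/3 - j/9 (T(j) = (6 - j)/9 = 2/3 - j/9)
(-8 + 0)*(T(W) + G(1)) = (-8 + 0)*((2/3 - 1/9*60) + 1) = -8*((2/3 - 20/3) + 1) = -8*(-6 + 1) = -8*(-5) = 40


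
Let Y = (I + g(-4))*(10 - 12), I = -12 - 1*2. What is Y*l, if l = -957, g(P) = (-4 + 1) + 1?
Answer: -30624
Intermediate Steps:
I = -14 (I = -12 - 2 = -14)
g(P) = -2 (g(P) = -3 + 1 = -2)
Y = 32 (Y = (-14 - 2)*(10 - 12) = -16*(-2) = 32)
Y*l = 32*(-957) = -30624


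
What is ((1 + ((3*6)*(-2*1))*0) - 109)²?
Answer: 11664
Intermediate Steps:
((1 + ((3*6)*(-2*1))*0) - 109)² = ((1 + (18*(-2))*0) - 109)² = ((1 - 36*0) - 109)² = ((1 + 0) - 109)² = (1 - 109)² = (-108)² = 11664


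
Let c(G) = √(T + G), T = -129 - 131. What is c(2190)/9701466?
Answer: √1930/9701466 ≈ 4.5284e-6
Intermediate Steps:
T = -260
c(G) = √(-260 + G)
c(2190)/9701466 = √(-260 + 2190)/9701466 = √1930*(1/9701466) = √1930/9701466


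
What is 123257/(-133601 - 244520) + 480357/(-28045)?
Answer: -185089811762/10604403445 ≈ -17.454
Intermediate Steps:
123257/(-133601 - 244520) + 480357/(-28045) = 123257/(-378121) + 480357*(-1/28045) = 123257*(-1/378121) - 480357/28045 = -123257/378121 - 480357/28045 = -185089811762/10604403445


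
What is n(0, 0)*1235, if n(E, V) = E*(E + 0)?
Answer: 0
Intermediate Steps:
n(E, V) = E² (n(E, V) = E*E = E²)
n(0, 0)*1235 = 0²*1235 = 0*1235 = 0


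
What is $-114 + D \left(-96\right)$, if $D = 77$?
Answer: $-7506$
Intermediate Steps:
$-114 + D \left(-96\right) = -114 + 77 \left(-96\right) = -114 - 7392 = -7506$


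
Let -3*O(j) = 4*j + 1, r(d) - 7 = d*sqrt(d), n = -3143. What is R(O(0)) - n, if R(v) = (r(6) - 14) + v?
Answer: 9407/3 + 6*sqrt(6) ≈ 3150.4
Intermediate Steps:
r(d) = 7 + d**(3/2) (r(d) = 7 + d*sqrt(d) = 7 + d**(3/2))
O(j) = -1/3 - 4*j/3 (O(j) = -(4*j + 1)/3 = -(1 + 4*j)/3 = -1/3 - 4*j/3)
R(v) = -7 + v + 6*sqrt(6) (R(v) = ((7 + 6**(3/2)) - 14) + v = ((7 + 6*sqrt(6)) - 14) + v = (-7 + 6*sqrt(6)) + v = -7 + v + 6*sqrt(6))
R(O(0)) - n = (-7 + (-1/3 - 4/3*0) + 6*sqrt(6)) - 1*(-3143) = (-7 + (-1/3 + 0) + 6*sqrt(6)) + 3143 = (-7 - 1/3 + 6*sqrt(6)) + 3143 = (-22/3 + 6*sqrt(6)) + 3143 = 9407/3 + 6*sqrt(6)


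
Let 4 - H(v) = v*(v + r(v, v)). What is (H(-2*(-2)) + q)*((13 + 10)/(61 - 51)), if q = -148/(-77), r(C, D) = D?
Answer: -23092/385 ≈ -59.979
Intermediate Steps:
q = 148/77 (q = -148*(-1/77) = 148/77 ≈ 1.9221)
H(v) = 4 - 2*v² (H(v) = 4 - v*(v + v) = 4 - v*2*v = 4 - 2*v²)
(H(-2*(-2)) + q)*((13 + 10)/(61 - 51)) = ((4 - 2*(-2*(-2))²) + 148/77)*((13 + 10)/(61 - 51)) = ((4 - 2*4²) + 148/77)*(23/10) = ((4 - 2*16) + 148/77)*(23*(⅒)) = ((4 - 32) + 148/77)*(23/10) = (-28 + 148/77)*(23/10) = -2008/77*23/10 = -23092/385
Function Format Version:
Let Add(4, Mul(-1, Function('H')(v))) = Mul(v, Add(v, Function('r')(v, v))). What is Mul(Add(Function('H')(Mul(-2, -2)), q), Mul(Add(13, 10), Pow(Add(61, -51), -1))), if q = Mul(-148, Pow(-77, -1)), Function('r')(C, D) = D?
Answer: Rational(-23092, 385) ≈ -59.979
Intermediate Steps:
q = Rational(148, 77) (q = Mul(-148, Rational(-1, 77)) = Rational(148, 77) ≈ 1.9221)
Function('H')(v) = Add(4, Mul(-2, Pow(v, 2))) (Function('H')(v) = Add(4, Mul(-1, Mul(v, Add(v, v)))) = Add(4, Mul(-1, Mul(v, Mul(2, v)))) = Add(4, Mul(-1, Mul(2, Pow(v, 2)))) = Add(4, Mul(-2, Pow(v, 2))))
Mul(Add(Function('H')(Mul(-2, -2)), q), Mul(Add(13, 10), Pow(Add(61, -51), -1))) = Mul(Add(Add(4, Mul(-2, Pow(Mul(-2, -2), 2))), Rational(148, 77)), Mul(Add(13, 10), Pow(Add(61, -51), -1))) = Mul(Add(Add(4, Mul(-2, Pow(4, 2))), Rational(148, 77)), Mul(23, Pow(10, -1))) = Mul(Add(Add(4, Mul(-2, 16)), Rational(148, 77)), Mul(23, Rational(1, 10))) = Mul(Add(Add(4, -32), Rational(148, 77)), Rational(23, 10)) = Mul(Add(-28, Rational(148, 77)), Rational(23, 10)) = Mul(Rational(-2008, 77), Rational(23, 10)) = Rational(-23092, 385)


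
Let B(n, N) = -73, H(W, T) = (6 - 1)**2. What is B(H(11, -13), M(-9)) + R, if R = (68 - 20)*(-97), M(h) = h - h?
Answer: -4729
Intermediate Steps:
H(W, T) = 25 (H(W, T) = 5**2 = 25)
M(h) = 0
R = -4656 (R = 48*(-97) = -4656)
B(H(11, -13), M(-9)) + R = -73 - 4656 = -4729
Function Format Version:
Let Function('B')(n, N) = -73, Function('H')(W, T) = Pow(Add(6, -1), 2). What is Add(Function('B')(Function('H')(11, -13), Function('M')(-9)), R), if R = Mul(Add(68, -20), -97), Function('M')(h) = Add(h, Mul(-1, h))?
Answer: -4729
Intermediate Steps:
Function('H')(W, T) = 25 (Function('H')(W, T) = Pow(5, 2) = 25)
Function('M')(h) = 0
R = -4656 (R = Mul(48, -97) = -4656)
Add(Function('B')(Function('H')(11, -13), Function('M')(-9)), R) = Add(-73, -4656) = -4729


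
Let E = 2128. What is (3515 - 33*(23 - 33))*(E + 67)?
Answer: 8439775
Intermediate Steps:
(3515 - 33*(23 - 33))*(E + 67) = (3515 - 33*(23 - 33))*(2128 + 67) = (3515 - 33*(-10))*2195 = (3515 + 330)*2195 = 3845*2195 = 8439775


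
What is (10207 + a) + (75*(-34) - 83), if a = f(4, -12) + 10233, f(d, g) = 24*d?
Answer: 17903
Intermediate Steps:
a = 10329 (a = 24*4 + 10233 = 96 + 10233 = 10329)
(10207 + a) + (75*(-34) - 83) = (10207 + 10329) + (75*(-34) - 83) = 20536 + (-2550 - 83) = 20536 - 2633 = 17903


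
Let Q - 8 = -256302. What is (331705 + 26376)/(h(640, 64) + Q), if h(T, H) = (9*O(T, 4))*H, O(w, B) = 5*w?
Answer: 358081/1586906 ≈ 0.22565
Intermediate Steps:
h(T, H) = 45*H*T (h(T, H) = (9*(5*T))*H = (45*T)*H = 45*H*T)
Q = -256294 (Q = 8 - 256302 = -256294)
(331705 + 26376)/(h(640, 64) + Q) = (331705 + 26376)/(45*64*640 - 256294) = 358081/(1843200 - 256294) = 358081/1586906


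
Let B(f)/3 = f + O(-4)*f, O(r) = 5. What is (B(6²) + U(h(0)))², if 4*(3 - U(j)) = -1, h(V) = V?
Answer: 6786025/16 ≈ 4.2413e+5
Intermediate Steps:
U(j) = 13/4 (U(j) = 3 - ¼*(-1) = 3 + ¼ = 13/4)
B(f) = 18*f (B(f) = 3*(f + 5*f) = 3*(6*f) = 18*f)
(B(6²) + U(h(0)))² = (18*6² + 13/4)² = (18*36 + 13/4)² = (648 + 13/4)² = (2605/4)² = 6786025/16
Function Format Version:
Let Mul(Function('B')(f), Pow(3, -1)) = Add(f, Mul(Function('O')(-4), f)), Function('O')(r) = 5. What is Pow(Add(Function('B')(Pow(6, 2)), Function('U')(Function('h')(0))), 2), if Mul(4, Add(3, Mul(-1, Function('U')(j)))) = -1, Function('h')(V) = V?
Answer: Rational(6786025, 16) ≈ 4.2413e+5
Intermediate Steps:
Function('U')(j) = Rational(13, 4) (Function('U')(j) = Add(3, Mul(Rational(-1, 4), -1)) = Add(3, Rational(1, 4)) = Rational(13, 4))
Function('B')(f) = Mul(18, f) (Function('B')(f) = Mul(3, Add(f, Mul(5, f))) = Mul(3, Mul(6, f)) = Mul(18, f))
Pow(Add(Function('B')(Pow(6, 2)), Function('U')(Function('h')(0))), 2) = Pow(Add(Mul(18, Pow(6, 2)), Rational(13, 4)), 2) = Pow(Add(Mul(18, 36), Rational(13, 4)), 2) = Pow(Add(648, Rational(13, 4)), 2) = Pow(Rational(2605, 4), 2) = Rational(6786025, 16)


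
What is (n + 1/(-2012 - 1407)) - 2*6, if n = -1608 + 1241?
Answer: -1295802/3419 ≈ -379.00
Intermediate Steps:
n = -367
(n + 1/(-2012 - 1407)) - 2*6 = (-367 + 1/(-2012 - 1407)) - 2*6 = (-367 + 1/(-3419)) - 12 = (-367 - 1/3419) - 12 = -1254774/3419 - 12 = -1295802/3419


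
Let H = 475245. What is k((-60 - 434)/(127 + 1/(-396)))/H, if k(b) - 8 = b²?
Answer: 58502226824/1201982373721845 ≈ 4.8671e-5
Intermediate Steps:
k(b) = 8 + b²
k((-60 - 434)/(127 + 1/(-396)))/H = (8 + ((-60 - 434)/(127 + 1/(-396)))²)/475245 = (8 + (-494/(127 - 1/396))²)*(1/475245) = (8 + (-494/50291/396)²)*(1/475245) = (8 + (-494*396/50291)²)*(1/475245) = (8 + (-195624/50291)²)*(1/475245) = (8 + 38268749376/2529184681)*(1/475245) = (58502226824/2529184681)*(1/475245) = 58502226824/1201982373721845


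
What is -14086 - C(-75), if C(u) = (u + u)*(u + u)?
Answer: -36586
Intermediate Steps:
C(u) = 4*u² (C(u) = (2*u)*(2*u) = 4*u²)
-14086 - C(-75) = -14086 - 4*(-75)² = -14086 - 4*5625 = -14086 - 1*22500 = -14086 - 22500 = -36586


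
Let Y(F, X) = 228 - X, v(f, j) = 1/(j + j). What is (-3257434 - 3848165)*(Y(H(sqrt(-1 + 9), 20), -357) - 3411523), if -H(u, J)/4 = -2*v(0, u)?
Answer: 24236757641862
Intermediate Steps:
v(f, j) = 1/(2*j)
H(u, J) = 4/u (H(u, J) = -(-8)*1/(2*u) = -(-4)/u = 4/u)
(-3257434 - 3848165)*(Y(H(sqrt(-1 + 9), 20), -357) - 3411523) = (-3257434 - 3848165)*((228 - 1*(-357)) - 3411523) = -7105599*((228 + 357) - 3411523) = -7105599*(585 - 3411523) = -7105599*(-3410938) = 24236757641862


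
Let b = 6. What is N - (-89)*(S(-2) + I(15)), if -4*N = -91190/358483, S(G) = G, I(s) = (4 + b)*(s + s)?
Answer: 19015417847/716966 ≈ 26522.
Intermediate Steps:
I(s) = 20*s (I(s) = (4 + 6)*(s + s) = 10*(2*s) = 20*s)
N = 45595/716966 (N = -(-45595)/(2*358483) = -¼*(-91190/358483) = 45595/716966 ≈ 0.063594)
N - (-89)*(S(-2) + I(15)) = 45595/716966 - (-89)*(-2 + 20*15) = 45595/716966 - (-89)*(-2 + 300) = 45595/716966 - (-89)*298 = 45595/716966 - 1*(-26522) = 45595/716966 + 26522 = 19015417847/716966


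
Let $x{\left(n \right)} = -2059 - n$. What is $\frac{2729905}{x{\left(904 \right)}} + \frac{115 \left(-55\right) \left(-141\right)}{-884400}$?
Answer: $- \frac{2929661163}{3176336} \approx -922.34$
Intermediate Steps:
$\frac{2729905}{x{\left(904 \right)}} + \frac{115 \left(-55\right) \left(-141\right)}{-884400} = \frac{2729905}{-2059 - 904} + \frac{115 \left(-55\right) \left(-141\right)}{-884400} = \frac{2729905}{-2059 - 904} + \left(-6325\right) \left(-141\right) \left(- \frac{1}{884400}\right) = \frac{2729905}{-2963} + 891825 \left(- \frac{1}{884400}\right) = 2729905 \left(- \frac{1}{2963}\right) - \frac{1081}{1072} = - \frac{2729905}{2963} - \frac{1081}{1072} = - \frac{2929661163}{3176336}$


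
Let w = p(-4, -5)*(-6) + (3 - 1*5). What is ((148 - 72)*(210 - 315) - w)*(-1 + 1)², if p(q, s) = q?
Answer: 0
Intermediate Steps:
w = 22 (w = -4*(-6) + (3 - 1*5) = 24 + (3 - 5) = 24 - 2 = 22)
((148 - 72)*(210 - 315) - w)*(-1 + 1)² = ((148 - 72)*(210 - 315) - 1*22)*(-1 + 1)² = (76*(-105) - 22)*0² = (-7980 - 22)*0 = -8002*0 = 0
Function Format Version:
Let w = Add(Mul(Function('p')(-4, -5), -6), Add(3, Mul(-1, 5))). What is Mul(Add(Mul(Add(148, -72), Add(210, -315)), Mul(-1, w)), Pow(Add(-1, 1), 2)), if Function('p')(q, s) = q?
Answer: 0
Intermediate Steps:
w = 22 (w = Add(Mul(-4, -6), Add(3, Mul(-1, 5))) = Add(24, Add(3, -5)) = Add(24, -2) = 22)
Mul(Add(Mul(Add(148, -72), Add(210, -315)), Mul(-1, w)), Pow(Add(-1, 1), 2)) = Mul(Add(Mul(Add(148, -72), Add(210, -315)), Mul(-1, 22)), Pow(Add(-1, 1), 2)) = Mul(Add(Mul(76, -105), -22), Pow(0, 2)) = Mul(Add(-7980, -22), 0) = Mul(-8002, 0) = 0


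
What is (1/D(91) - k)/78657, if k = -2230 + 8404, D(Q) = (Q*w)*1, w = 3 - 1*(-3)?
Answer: -3371003/42946722 ≈ -0.078493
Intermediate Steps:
w = 6 (w = 3 + 3 = 6)
D(Q) = 6*Q (D(Q) = (Q*6)*1 = (6*Q)*1 = 6*Q)
k = 6174
(1/D(91) - k)/78657 = (1/(6*91) - 1*6174)/78657 = (1/546 - 6174)*(1/78657) = -3371003/546*1/78657 = -3371003/42946722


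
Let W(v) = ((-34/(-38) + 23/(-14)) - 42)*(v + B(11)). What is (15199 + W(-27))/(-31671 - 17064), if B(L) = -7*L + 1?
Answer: -1738049/4321170 ≈ -0.40222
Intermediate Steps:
B(L) = 1 - 7*L
W(v) = 22742/7 - 11371*v/266 (W(v) = ((-34/(-38) + 23/(-14)) - 42)*(v + (1 - 7*11)) = ((-34*(-1/38) + 23*(-1/14)) - 42)*(v + (1 - 77)) = ((17/19 - 23/14) - 42)*(v - 76) = (-199/266 - 42)*(-76 + v) = -11371*(-76 + v)/266 = 22742/7 - 11371*v/266)
(15199 + W(-27))/(-31671 - 17064) = (15199 + (22742/7 - 11371/266*(-27)))/(-31671 - 17064) = (15199 + (22742/7 + 307017/266))/(-48735) = (15199 + 1171213/266)*(-1/48735) = (5214147/266)*(-1/48735) = -1738049/4321170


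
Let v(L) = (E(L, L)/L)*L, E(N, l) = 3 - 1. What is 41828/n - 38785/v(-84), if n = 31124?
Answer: -301765171/15562 ≈ -19391.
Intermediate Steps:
E(N, l) = 2
v(L) = 2 (v(L) = (2/L)*L = 2)
41828/n - 38785/v(-84) = 41828/31124 - 38785/2 = 41828*(1/31124) - 38785*1/2 = 10457/7781 - 38785/2 = -301765171/15562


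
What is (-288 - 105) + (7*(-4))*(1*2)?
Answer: -449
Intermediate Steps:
(-288 - 105) + (7*(-4))*(1*2) = -393 - 28*2 = -393 - 56 = -449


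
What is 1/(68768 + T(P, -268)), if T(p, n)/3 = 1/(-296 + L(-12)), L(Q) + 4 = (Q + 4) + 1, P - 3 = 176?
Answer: 307/21111773 ≈ 1.4542e-5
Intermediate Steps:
P = 179 (P = 3 + 176 = 179)
L(Q) = 1 + Q (L(Q) = -4 + ((Q + 4) + 1) = -4 + ((4 + Q) + 1) = -4 + (5 + Q) = 1 + Q)
T(p, n) = -3/307 (T(p, n) = 3/(-296 + (1 - 12)) = 3/(-296 - 11) = 3/(-307) = 3*(-1/307) = -3/307)
1/(68768 + T(P, -268)) = 1/(68768 - 3/307) = 1/(21111773/307) = 307/21111773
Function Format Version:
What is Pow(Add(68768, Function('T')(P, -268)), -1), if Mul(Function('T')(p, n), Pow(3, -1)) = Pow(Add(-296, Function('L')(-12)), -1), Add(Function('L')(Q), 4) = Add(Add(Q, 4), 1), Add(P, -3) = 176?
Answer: Rational(307, 21111773) ≈ 1.4542e-5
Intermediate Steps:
P = 179 (P = Add(3, 176) = 179)
Function('L')(Q) = Add(1, Q) (Function('L')(Q) = Add(-4, Add(Add(Q, 4), 1)) = Add(-4, Add(Add(4, Q), 1)) = Add(-4, Add(5, Q)) = Add(1, Q))
Function('T')(p, n) = Rational(-3, 307) (Function('T')(p, n) = Mul(3, Pow(Add(-296, Add(1, -12)), -1)) = Mul(3, Pow(Add(-296, -11), -1)) = Mul(3, Pow(-307, -1)) = Mul(3, Rational(-1, 307)) = Rational(-3, 307))
Pow(Add(68768, Function('T')(P, -268)), -1) = Pow(Add(68768, Rational(-3, 307)), -1) = Pow(Rational(21111773, 307), -1) = Rational(307, 21111773)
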